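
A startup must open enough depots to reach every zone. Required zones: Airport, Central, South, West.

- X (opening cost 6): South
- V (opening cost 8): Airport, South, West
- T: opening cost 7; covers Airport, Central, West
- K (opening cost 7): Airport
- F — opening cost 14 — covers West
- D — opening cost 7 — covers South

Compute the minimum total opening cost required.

13

This is an integer covering problem.
Choose X and T: together they cover Airport, Central, South, West — every zone.
Total opening cost: 6 + 7 = 13.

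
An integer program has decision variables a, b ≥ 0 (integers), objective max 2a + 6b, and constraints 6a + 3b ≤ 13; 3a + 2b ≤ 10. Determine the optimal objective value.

(a,b)=(0,4) is feasible, giving 24.
(a,b)=(0,3) is feasible, giving 18.
The best lattice point is (0,4), giving 24.

24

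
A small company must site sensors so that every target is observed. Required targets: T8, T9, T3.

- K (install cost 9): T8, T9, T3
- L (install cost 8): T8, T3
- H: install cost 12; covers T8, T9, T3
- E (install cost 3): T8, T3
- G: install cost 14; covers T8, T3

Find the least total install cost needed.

9

The greedy cost-per-new-target heuristic would pick E and K for 12, but a cheaper cover exists.
K alone covers T8, T9, T3 — every target.
Total install cost: 9.
No cover costs less than 9.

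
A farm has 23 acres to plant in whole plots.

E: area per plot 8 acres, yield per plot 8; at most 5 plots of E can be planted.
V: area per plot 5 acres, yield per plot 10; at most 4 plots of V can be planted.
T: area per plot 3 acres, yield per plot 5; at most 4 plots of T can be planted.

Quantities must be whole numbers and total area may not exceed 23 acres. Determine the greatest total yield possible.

45

2×V and 4×T: area 22 ≤ 23, yield 2·10 + 4·5 = 40.
4×V and 1×T: area 23 ≤ 23, yield 4·10 + 1·5 = 45.
Best is 45.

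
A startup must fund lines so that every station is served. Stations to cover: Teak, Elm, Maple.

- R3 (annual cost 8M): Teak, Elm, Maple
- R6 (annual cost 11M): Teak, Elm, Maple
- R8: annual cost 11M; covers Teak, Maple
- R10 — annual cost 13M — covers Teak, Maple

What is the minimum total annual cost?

8

R3 alone covers Teak, Elm, Maple — every station.
Total annual cost: 8.
No cover costs less than 8.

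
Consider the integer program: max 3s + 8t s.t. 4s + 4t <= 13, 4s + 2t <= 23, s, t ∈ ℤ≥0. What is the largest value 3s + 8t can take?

24

The continuous relaxation peaks at (0, 3.25) with value 26.00; rounding to a feasible lattice point costs some objective.
(s,t)=(0,3): 4·0+4·3=12≤13, 4·0+2·3=6≤23, objective 24.
(s,t)=(1,2): 4·1+4·2=12≤13, 4·1+2·2=8≤23, objective 19.
(s,t)=(0,2): 4·0+4·2=8≤13, 4·0+2·2=4≤23, objective 16.
No feasible integer point exceeds 24.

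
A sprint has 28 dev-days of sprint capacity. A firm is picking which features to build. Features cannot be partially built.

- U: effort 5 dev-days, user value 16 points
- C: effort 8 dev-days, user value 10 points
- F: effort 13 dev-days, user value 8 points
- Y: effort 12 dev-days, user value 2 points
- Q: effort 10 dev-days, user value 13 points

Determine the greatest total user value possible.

39

U + C + Q: effort 5 + 8 + 10 = 23 ≤ 28, user value 16 + 10 + 13 = 39.
U + C + F: effort 5 + 8 + 13 = 26 ≤ 28, user value 16 + 10 + 8 = 34.
U + F + Q: effort 5 + 13 + 10 = 28 ≤ 28, user value 16 + 8 + 13 = 37.
Best is U, C, and Q with total user value 39.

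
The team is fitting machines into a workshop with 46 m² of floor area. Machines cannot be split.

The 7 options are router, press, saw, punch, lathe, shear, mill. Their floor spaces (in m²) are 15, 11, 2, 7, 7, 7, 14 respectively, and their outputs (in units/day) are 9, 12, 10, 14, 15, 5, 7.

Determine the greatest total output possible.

Treat it as a binary knapsack problem.
press + saw + punch + lathe + shear: floor space 11 + 2 + 7 + 7 + 7 = 34 ≤ 46, output 12 + 10 + 14 + 15 + 5 = 56.
router + press + saw + punch + lathe: floor space 15 + 11 + 2 + 7 + 7 = 42 ≤ 46, output 9 + 12 + 10 + 14 + 15 = 60.
press + saw + punch + lathe + mill: floor space 11 + 2 + 7 + 7 + 14 = 41 ≤ 46, output 12 + 10 + 14 + 15 + 7 = 58.
Best is router, press, saw, punch, and lathe with total output 60.

60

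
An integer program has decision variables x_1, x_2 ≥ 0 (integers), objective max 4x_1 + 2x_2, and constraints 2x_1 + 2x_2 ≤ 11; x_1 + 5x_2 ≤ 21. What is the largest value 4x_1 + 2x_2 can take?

20

The continuous relaxation peaks at (5.5, 0) with value 22.00; rounding to a feasible lattice point costs some objective.
(x_1,x_2)=(5,0): 2·5+2·0=10≤11, 1·5+5·0=5≤21, objective 20.
(x_1,x_2)=(4,1): 2·4+2·1=10≤11, 1·4+5·1=9≤21, objective 18.
The best lattice point is (5,0), giving 20.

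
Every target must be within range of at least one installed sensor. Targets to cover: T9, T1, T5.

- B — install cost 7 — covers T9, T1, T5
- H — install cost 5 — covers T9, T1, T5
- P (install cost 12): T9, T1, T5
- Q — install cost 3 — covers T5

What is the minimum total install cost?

H alone covers T9, T1, T5 — every target.
Total install cost: 5.
No cover costs less than 5.

5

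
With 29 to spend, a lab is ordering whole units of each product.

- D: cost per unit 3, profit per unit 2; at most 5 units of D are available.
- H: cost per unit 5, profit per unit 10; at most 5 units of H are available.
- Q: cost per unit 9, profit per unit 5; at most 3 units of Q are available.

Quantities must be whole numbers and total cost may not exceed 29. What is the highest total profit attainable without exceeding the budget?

52

5×H: cost 25 ≤ 29, profit 5·10 = 50.
1×D and 5×H: cost 28 ≤ 29, profit 1·2 + 5·10 = 52.
Best is 52.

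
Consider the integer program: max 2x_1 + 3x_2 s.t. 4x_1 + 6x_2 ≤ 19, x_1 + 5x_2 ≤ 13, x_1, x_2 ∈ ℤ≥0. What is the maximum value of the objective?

9

Relaxing integrality, the LP optimum is 9.50 at (x_1,x_2) = (4.75, 0), which is not an integer point.
(x_1,x_2)=(3,1): 4·3+6·1=18≤19, 1·3+5·1=8≤13, objective 9.
(x_1,x_2)=(4,0): 4·4+6·0=16≤19, 1·4+5·0=4≤13, objective 8.
(x_1,x_2)=(2,1): 4·2+6·1=14≤19, 1·2+5·1=7≤13, objective 7.
Maximum is 9 at (x_1,x_2)=(3,1).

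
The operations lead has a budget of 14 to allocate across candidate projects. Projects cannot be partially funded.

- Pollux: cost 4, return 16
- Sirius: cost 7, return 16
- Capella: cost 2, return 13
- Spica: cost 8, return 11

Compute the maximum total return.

45

Allowing fractional choices, the relaxed optimum would be about 46.4, but projects are indivisible.
Pollux + Capella + Spica: cost 4 + 2 + 8 = 14 ≤ 14, return 16 + 13 + 11 = 40.
Pollux + Sirius: cost 4 + 7 = 11 ≤ 14, return 16 + 16 = 32.
Pollux + Sirius + Capella: cost 4 + 7 + 2 = 13 ≤ 14, return 16 + 16 + 13 = 45.
Best is Pollux, Sirius, and Capella with total return 45.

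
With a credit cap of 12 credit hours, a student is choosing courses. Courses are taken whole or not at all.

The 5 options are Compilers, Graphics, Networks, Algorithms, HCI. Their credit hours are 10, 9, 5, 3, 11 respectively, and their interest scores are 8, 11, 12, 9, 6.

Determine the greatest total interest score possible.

Networks + Algorithms: credit hours 5 + 3 = 8 ≤ 12, interest score 12 + 9 = 21.
Graphics + Algorithms: credit hours 9 + 3 = 12 ≤ 12, interest score 11 + 9 = 20.
Best is Networks and Algorithms with total interest score 21.

21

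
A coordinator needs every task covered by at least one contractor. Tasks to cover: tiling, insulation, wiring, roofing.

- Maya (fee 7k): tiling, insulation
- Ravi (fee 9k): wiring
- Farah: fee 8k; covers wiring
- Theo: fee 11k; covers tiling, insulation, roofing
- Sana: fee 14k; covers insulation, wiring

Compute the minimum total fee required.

19

This is a weighted set-cover instance.
The greedy cost-per-new-task heuristic would pick Maya, Farah, and Theo for 26, but a cheaper cover exists.
Choose Farah and Theo: together they cover tiling, insulation, wiring, roofing — every task.
Total fee: 8 + 11 = 19.
No cover costs less than 19.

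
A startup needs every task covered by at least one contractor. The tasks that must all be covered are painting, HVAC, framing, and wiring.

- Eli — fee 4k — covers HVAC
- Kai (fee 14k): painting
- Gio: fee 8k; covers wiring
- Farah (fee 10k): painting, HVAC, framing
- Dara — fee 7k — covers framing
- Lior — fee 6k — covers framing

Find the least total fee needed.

18

Choose Gio and Farah: together they cover painting, HVAC, framing, wiring — every task.
Total fee: 8 + 10 = 18.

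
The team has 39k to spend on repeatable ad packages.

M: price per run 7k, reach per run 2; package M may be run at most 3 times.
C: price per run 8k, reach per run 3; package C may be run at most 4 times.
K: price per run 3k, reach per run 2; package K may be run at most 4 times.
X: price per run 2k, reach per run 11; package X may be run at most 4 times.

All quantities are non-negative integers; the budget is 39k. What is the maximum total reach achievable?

X has the best ratio (11/2); taking only X gives at most 4×11 = 44 (stopped by the supply cap of 4).
Mixing does better — 2×C, 4×K, and 4×X: price 36 ≤ 39, reach 2·3 + 4·2 + 4·11 = 58.

58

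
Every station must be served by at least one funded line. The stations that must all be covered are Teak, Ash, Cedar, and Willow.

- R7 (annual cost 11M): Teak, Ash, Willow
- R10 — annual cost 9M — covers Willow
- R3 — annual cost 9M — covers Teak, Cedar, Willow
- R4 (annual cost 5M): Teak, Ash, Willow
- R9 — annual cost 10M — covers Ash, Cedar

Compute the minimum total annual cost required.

14

Choose R3 and R4: together they cover Teak, Ash, Cedar, Willow — every station.
Total annual cost: 9 + 5 = 14.
No cover costs less than 14.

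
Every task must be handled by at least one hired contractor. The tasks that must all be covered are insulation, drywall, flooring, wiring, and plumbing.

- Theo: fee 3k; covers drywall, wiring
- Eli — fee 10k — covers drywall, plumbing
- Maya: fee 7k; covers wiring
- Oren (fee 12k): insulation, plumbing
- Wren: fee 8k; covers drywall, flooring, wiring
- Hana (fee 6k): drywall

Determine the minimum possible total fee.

20

The greedy cost-per-new-task heuristic would pick Theo, Oren, and Wren for 23, but a cheaper cover exists.
Choose Oren and Wren: together they cover insulation, drywall, flooring, wiring, plumbing — every task.
Total fee: 12 + 8 = 20.
No cover costs less than 20.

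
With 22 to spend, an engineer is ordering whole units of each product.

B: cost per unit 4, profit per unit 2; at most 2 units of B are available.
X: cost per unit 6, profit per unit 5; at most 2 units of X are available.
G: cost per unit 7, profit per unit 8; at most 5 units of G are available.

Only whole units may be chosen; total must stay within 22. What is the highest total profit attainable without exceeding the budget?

1×X and 2×G: cost 20 ≤ 22, profit 1·5 + 2·8 = 21.
3×G: cost 21 ≤ 22, profit 3·8 = 24.
Best is 24.

24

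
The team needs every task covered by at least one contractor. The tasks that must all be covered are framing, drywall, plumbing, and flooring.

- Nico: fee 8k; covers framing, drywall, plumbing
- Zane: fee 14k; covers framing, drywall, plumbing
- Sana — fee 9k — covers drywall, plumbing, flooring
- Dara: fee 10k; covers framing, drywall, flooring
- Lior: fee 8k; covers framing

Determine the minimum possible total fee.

17

This is a weighted set-cover instance.
Choose Nico and Sana: together they cover framing, drywall, plumbing, flooring — every task.
Total fee: 8 + 9 = 17.
No cover costs less than 17.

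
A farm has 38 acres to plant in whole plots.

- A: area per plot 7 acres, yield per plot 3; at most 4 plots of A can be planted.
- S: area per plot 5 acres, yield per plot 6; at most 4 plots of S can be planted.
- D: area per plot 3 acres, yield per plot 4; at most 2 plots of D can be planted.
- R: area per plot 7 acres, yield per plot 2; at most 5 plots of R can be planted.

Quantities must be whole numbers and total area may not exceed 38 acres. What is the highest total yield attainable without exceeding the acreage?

This is a bounded integer knapsack.
Take 1×A, 4×S, and 2×D: area 33 ≤ 38, yield 1·3 + 4·6 + 2·4 = 35.
D has the best ratio (4/3) and is taken to its limit of 2; remaining capacity is filled optimally with the others.

35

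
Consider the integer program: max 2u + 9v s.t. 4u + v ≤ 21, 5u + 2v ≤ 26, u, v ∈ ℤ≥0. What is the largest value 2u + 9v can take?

(u,v)=(0,13) is feasible, giving 117.
(u,v)=(0,12) is feasible, giving 108.
No feasible integer point exceeds 117.

117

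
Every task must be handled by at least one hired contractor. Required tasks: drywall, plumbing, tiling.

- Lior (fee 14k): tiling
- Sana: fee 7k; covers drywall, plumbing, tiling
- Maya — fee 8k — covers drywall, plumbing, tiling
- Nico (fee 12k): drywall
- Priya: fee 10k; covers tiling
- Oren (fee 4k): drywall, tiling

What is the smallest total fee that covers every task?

7

This is a weighted set-cover instance.
The greedy cost-per-new-task heuristic would pick Oren and Sana for 11, but a cheaper cover exists.
Sana alone covers drywall, plumbing, tiling — every task.
Total fee: 7.
No cover costs less than 7.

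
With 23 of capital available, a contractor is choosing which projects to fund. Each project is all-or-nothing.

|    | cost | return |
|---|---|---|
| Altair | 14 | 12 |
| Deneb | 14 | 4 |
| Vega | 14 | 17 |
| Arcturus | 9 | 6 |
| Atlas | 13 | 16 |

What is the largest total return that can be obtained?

This is a 0-1 knapsack instance.
Allowing fractional choices, the relaxed optimum would be about 28.1, but projects are indivisible.
Arcturus + Atlas: cost 9 + 13 = 22 ≤ 23, return 6 + 16 = 22.
Vega + Arcturus: cost 14 + 9 = 23 ≤ 23, return 17 + 6 = 23.
Best is Vega and Arcturus with total return 23.

23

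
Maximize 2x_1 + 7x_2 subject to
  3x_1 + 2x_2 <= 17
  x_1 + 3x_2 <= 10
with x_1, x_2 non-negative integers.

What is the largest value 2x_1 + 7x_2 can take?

23

(x_1,x_2)=(1,3): 3·1+2·3=9≤17, 1·1+3·3=10≤10, objective 23.
(x_1,x_2)=(0,3): 3·0+2·3=6≤17, 1·0+3·3=9≤10, objective 21.
(x_1,x_2)=(2,2): 3·2+2·2=10≤17, 1·2+3·2=8≤10, objective 18.
The best lattice point is (1,3), giving 23.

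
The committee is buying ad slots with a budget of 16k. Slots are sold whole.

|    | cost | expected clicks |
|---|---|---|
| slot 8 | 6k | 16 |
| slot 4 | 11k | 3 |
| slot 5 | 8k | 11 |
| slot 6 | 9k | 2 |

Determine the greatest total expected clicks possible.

Allowing fractional choices, the relaxed optimum would be about 27.5, but ad slots are indivisible.
slot 8 + slot 5: cost 6 + 8 = 14 ≤ 16, expected clicks 16 + 11 = 27.
slot 8 + slot 6: cost 6 + 9 = 15 ≤ 16, expected clicks 16 + 2 = 18.
Best is slot 8 and slot 5 with total expected clicks 27.

27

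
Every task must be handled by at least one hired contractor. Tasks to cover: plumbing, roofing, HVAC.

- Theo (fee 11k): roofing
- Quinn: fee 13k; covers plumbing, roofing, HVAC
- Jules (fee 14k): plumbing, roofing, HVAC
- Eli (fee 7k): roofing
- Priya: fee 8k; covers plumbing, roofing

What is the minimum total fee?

13

Quinn alone covers plumbing, roofing, HVAC — every task.
Total fee: 13.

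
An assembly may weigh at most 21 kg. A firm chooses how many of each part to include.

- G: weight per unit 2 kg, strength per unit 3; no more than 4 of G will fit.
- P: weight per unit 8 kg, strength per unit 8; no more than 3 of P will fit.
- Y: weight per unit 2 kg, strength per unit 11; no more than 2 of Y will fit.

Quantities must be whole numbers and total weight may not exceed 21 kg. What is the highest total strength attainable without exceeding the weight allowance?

Y has the best ratio (11/2); taking only Y gives at most 2×11 = 22 (stopped by the supply cap of 2).
Mixing does better — 4×G, 1×P, and 2×Y: weight 20 ≤ 21, strength 4·3 + 1·8 + 2·11 = 42.

42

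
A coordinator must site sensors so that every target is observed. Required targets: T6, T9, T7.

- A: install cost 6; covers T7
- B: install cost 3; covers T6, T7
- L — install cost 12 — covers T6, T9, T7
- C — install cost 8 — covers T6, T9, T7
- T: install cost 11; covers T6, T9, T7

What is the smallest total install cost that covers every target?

8

The greedy cost-per-new-target heuristic would pick B and C for 11, but a cheaper cover exists.
C alone covers T6, T9, T7 — every target.
Total install cost: 8.
No cover costs less than 8.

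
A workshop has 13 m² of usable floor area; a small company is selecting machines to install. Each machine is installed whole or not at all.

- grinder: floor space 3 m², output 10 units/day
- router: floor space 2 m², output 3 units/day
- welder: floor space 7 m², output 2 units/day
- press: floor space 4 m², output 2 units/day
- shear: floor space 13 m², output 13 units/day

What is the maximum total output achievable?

Allowing fractional choices, the relaxed optimum would be about 21.0, but machines are indivisible.
grinder + router + welder: floor space 3 + 2 + 7 = 12 ≤ 13, output 10 + 3 + 2 = 15.
grinder + router: floor space 3 + 2 = 5 ≤ 13, output 10 + 3 = 13.
grinder + router + press: floor space 3 + 2 + 4 = 9 ≤ 13, output 10 + 3 + 2 = 15.
The maximum output is 15; one optimal choice is grinder, router, and press.

15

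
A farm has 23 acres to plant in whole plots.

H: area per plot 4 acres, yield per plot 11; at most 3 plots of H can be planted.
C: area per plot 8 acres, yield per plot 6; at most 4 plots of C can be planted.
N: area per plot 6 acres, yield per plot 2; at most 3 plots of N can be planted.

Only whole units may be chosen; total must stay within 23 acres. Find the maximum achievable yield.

This is a bounded integer knapsack.
3×H and 1×C: area 20 ≤ 23, yield 3·11 + 1·6 = 39.
3×H and 1×N: area 18 ≤ 23, yield 3·11 + 1·2 = 35.
Best is 39.

39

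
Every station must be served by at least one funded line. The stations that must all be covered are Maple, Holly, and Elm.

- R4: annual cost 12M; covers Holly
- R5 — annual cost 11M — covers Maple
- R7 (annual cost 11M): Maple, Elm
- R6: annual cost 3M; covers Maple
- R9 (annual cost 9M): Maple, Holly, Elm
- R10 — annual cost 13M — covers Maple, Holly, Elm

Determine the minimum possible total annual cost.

9

R9 alone covers Maple, Holly, Elm — every station.
Total annual cost: 9.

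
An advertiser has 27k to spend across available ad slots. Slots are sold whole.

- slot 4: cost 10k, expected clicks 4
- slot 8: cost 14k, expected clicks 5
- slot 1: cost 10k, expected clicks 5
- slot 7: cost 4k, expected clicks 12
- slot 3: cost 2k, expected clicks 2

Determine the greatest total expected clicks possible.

23

Take slot 4, slot 1, slot 7, and slot 3: cost 10 + 10 + 4 + 2 = 26 ≤ 27, expected clicks 4 + 5 + 12 + 2 = 23.
No other feasible combination does better.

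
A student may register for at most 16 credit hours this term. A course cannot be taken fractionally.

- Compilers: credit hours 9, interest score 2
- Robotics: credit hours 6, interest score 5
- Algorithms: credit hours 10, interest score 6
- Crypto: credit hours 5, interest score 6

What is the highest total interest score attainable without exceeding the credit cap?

12

Take Algorithms and Crypto: credit hours 10 + 5 = 15 ≤ 16, interest score 6 + 6 = 12.
No other feasible combination does better.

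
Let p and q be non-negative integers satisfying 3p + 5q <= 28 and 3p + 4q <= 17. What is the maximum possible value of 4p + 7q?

(p,q)=(0,4) is feasible, giving 28.
(p,q)=(1,3) is feasible, giving 25.
(p,q)=(0,3) is feasible, giving 21.
Maximum is 28 at (p,q)=(0,4).

28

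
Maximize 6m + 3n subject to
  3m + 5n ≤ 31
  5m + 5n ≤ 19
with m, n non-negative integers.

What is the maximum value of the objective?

18

(m,n)=(3,0): 3·3+5·0=9≤31, 5·3+5·0=15≤19, objective 18.
(m,n)=(2,1): 3·2+5·1=11≤31, 5·2+5·1=15≤19, objective 15.
(m,n)=(2,0): 3·2+5·0=6≤31, 5·2+5·0=10≤19, objective 12.
No feasible integer point exceeds 18.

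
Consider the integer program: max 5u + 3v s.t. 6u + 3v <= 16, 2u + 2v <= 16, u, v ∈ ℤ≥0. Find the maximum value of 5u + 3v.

The continuous relaxation peaks at (0, 5.33) with value 16.00; rounding to a feasible lattice point costs some objective.
(u,v)=(0,5): 6·0+3·5=15≤16, 2·0+2·5=10≤16, objective 15.
(u,v)=(0,4): 6·0+3·4=12≤16, 2·0+2·4=8≤16, objective 12.
Maximum is 15 at (u,v)=(0,5).

15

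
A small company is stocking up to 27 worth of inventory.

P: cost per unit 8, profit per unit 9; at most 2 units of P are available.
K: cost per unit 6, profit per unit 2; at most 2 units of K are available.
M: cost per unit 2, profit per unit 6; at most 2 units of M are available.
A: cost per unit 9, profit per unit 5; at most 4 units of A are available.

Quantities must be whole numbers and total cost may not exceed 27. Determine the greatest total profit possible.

2×P, 1×K, and 2×M: cost 26 ≤ 27, profit 2·9 + 1·2 + 2·6 = 32.
2×P and 2×M: cost 20 ≤ 27, profit 2·9 + 2·6 = 30.
Best is 32.

32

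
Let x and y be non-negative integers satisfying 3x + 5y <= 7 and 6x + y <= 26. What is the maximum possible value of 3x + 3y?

Relaxing integrality, the LP optimum is 7.00 at (x,y) = (2.33, 0), which is not an integer point.
(x,y)=(2,0): 3·2+5·0=6≤7, 6·2+1·0=12≤26, objective 6.
(x,y)=(1,0): 3·1+5·0=3≤7, 6·1+1·0=6≤26, objective 3.
No feasible integer point exceeds 6.

6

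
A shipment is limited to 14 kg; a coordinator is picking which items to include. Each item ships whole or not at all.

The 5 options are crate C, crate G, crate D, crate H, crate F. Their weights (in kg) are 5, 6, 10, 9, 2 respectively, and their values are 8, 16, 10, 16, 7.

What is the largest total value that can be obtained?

31

This is a 0-1 knapsack instance.
crate C + crate G + crate F: weight 5 + 6 + 2 = 13 ≤ 14, value 8 + 16 + 7 = 31.
crate C + crate G: weight 5 + 6 = 11 ≤ 14, value 8 + 16 = 24.
Best is crate C, crate G, and crate F with total value 31.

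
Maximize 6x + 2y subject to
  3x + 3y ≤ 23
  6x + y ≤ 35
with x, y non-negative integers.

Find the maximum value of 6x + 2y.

34

(x,y)=(5,2) is feasible, giving 34.
(x,y)=(5,1) is feasible, giving 32.
The best lattice point is (5,2), giving 34.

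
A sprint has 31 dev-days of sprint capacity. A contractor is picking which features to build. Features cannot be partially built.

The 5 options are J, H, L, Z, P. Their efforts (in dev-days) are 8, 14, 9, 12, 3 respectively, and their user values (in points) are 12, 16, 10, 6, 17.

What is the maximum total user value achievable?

Take J, H, and P: effort 8 + 14 + 3 = 25 ≤ 31, user value 12 + 16 + 17 = 45.
No other feasible combination does better.

45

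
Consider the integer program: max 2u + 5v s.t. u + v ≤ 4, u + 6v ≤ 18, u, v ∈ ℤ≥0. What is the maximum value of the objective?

15

Relaxing integrality, the LP optimum is 16.40 at (u,v) = (1.2, 2.8), which is not an integer point.
(u,v)=(0,3): 1·0+1·3=3≤4, 1·0+6·3=18≤18, objective 15.
(u,v)=(2,2): 1·2+1·2=4≤4, 1·2+6·2=14≤18, objective 14.
(u,v)=(1,2): 1·1+1·2=3≤4, 1·1+6·2=13≤18, objective 12.
The best lattice point is (0,3), giving 15.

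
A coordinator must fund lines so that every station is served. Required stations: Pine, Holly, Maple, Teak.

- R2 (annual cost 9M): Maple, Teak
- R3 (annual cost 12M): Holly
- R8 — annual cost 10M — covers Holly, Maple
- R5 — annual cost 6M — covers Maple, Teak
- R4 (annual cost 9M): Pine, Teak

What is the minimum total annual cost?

19

Choose R8 and R4: together they cover Pine, Holly, Maple, Teak — every station.
Total annual cost: 10 + 9 = 19.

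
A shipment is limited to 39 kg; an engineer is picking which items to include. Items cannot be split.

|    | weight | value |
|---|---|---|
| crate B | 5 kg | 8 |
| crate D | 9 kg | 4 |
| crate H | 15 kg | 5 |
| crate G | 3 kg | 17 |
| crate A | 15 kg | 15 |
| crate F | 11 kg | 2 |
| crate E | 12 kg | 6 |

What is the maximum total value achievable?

46

Allowing fractional choices, the relaxed optimum would be about 47.8, but items are indivisible.
crate B + crate G + crate A + crate E: weight 5 + 3 + 15 + 12 = 35 ≤ 39, value 8 + 17 + 15 + 6 = 46.
crate B + crate H + crate G + crate A: weight 5 + 15 + 3 + 15 = 38 ≤ 39, value 8 + 5 + 17 + 15 = 45.
Best is crate B, crate G, crate A, and crate E with total value 46.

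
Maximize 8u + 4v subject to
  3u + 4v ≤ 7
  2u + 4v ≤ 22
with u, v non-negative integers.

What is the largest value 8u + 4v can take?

The continuous relaxation peaks at (2.33, 0) with value 18.67; rounding to a feasible lattice point costs some objective.
(u,v)=(2,0): 3·2+4·0=6≤7, 2·2+4·0=4≤22, objective 16.
(u,v)=(1,1): 3·1+4·1=7≤7, 2·1+4·1=6≤22, objective 12.
The best lattice point is (2,0), giving 16.

16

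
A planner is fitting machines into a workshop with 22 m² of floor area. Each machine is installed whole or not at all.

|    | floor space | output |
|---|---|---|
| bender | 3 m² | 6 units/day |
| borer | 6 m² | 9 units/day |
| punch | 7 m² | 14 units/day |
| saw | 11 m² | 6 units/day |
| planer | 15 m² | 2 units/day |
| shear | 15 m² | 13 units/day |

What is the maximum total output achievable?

Treat it as a binary knapsack problem.
Take bender, borer, and punch: floor space 3 + 6 + 7 = 16 ≤ 22, output 6 + 9 + 14 = 29.
No other feasible combination does better.

29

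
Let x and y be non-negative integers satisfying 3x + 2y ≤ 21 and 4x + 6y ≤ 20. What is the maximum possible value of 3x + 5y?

Relaxing integrality, the LP optimum is 16.67 at (x,y) = (0, 3.33), which is not an integer point.
(x,y)=(2,2): 3·2+2·2=10≤21, 4·2+6·2=20≤20, objective 16.
(x,y)=(0,3): 3·0+2·3=6≤21, 4·0+6·3=18≤20, objective 15.
(x,y)=(3,1): 3·3+2·1=11≤21, 4·3+6·1=18≤20, objective 14.
No feasible integer point exceeds 16.

16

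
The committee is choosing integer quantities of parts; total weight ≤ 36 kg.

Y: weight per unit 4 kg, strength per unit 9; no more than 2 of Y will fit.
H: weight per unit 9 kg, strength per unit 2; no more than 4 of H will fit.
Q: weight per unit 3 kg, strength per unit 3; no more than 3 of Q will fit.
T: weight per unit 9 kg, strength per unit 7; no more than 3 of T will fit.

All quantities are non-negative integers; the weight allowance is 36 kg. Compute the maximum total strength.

41

Take 2×Y, 3×Q, and 2×T: weight 35 ≤ 36, strength 2·9 + 3·3 + 2·7 = 41.
Y has the best ratio (9/4) and is taken to its limit of 2; remaining capacity is filled optimally with the others.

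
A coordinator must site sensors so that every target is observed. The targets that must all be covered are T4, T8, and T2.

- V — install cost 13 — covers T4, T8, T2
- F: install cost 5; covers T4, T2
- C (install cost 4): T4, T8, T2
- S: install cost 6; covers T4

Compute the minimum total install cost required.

4

This is an integer covering problem.
C alone covers T4, T8, T2 — every target.
Total install cost: 4.
No cover costs less than 4.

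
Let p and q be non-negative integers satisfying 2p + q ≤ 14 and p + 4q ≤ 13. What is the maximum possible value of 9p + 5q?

63

Relaxing integrality, the LP optimum is 63.86 at (p,q) = (6.14, 1.71), which is not an integer point.
(p,q)=(7,0): 2·7+1·0=14≤14, 1·7+4·0=7≤13, objective 63.
(p,q)=(6,1): 2·6+1·1=13≤14, 1·6+4·1=10≤13, objective 59.
(p,q)=(5,2): 2·5+1·2=12≤14, 1·5+4·2=13≤13, objective 55.
(p,q)=(6,0): 2·6+1·0=12≤14, 1·6+4·0=6≤13, objective 54.
Maximum is 63 at (p,q)=(7,0).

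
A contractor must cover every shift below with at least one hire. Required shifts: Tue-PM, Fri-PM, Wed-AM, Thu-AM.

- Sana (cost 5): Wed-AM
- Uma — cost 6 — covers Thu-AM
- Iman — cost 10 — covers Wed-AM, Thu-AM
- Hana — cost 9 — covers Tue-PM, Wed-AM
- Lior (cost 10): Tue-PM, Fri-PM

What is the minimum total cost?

20

Choose Iman and Lior: together they cover Tue-PM, Fri-PM, Wed-AM, Thu-AM — every shift.
Total cost: 10 + 10 = 20.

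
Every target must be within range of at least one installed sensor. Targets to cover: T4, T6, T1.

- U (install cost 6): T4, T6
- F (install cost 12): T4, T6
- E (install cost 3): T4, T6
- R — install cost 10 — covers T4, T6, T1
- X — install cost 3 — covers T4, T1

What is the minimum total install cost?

This is an integer covering problem.
Choose E and X: together they cover T4, T6, T1 — every target.
Total install cost: 3 + 3 = 6.
No cover costs less than 6.

6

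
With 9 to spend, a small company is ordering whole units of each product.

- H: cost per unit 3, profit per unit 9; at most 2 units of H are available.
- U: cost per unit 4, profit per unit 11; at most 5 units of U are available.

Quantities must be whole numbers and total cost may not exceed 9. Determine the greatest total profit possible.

22

1×H and 1×U: cost 7 ≤ 9, profit 1·9 + 1·11 = 20.
2×U: cost 8 ≤ 9, profit 2·11 = 22.
Best is 22.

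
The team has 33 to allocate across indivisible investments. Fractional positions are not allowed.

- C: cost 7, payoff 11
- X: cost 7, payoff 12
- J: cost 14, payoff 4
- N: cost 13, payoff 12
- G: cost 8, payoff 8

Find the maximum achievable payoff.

35

This is an integer program with binary decision variables.
Allowing fractional choices, the relaxed optimum would be about 41.2, but investments are indivisible.
C + X + G: cost 7 + 7 + 8 = 22 ≤ 33, payoff 11 + 12 + 8 = 31.
X + N + G: cost 7 + 13 + 8 = 28 ≤ 33, payoff 12 + 12 + 8 = 32.
C + X + N: cost 7 + 7 + 13 = 27 ≤ 33, payoff 11 + 12 + 12 = 35.
Best is C, X, and N with total payoff 35.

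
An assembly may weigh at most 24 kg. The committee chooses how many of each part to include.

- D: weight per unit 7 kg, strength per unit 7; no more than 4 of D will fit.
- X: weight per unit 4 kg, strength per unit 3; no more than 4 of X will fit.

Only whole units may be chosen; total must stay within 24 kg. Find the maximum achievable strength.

21

This is a bounded integer knapsack.
D has the best ratio (7/7); taking only D gives at most 3×7 = 21 (stopped by the weight limit).
Optimal: 3×D: weight 21 ≤ 24, strength 3·7 = 21.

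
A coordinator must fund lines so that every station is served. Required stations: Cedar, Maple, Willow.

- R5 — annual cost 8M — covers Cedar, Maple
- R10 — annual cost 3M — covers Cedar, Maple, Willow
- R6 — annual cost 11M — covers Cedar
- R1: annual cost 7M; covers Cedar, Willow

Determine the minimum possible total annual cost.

This is a weighted set-cover instance.
R10 alone covers Cedar, Maple, Willow — every station.
Total annual cost: 3.
No cover costs less than 3.

3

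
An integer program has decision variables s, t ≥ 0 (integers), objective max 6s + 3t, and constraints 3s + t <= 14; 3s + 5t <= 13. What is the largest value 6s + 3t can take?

The continuous relaxation peaks at (4.33, 0) with value 26.00; rounding to a feasible lattice point costs some objective.
(s,t)=(4,0): 3·4+1·0=12≤14, 3·4+5·0=12≤13, objective 24.
(s,t)=(3,0): 3·3+1·0=9≤14, 3·3+5·0=9≤13, objective 18.
The best lattice point is (4,0), giving 24.

24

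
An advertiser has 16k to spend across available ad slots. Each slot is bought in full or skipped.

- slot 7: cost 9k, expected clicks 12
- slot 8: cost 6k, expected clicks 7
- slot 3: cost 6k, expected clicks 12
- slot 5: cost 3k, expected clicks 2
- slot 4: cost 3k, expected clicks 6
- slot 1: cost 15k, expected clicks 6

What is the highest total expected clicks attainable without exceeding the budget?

slot 8 + slot 3 + slot 4: cost 6 + 6 + 3 = 15 ≤ 16, expected clicks 7 + 12 + 6 = 25.
slot 7 + slot 3: cost 9 + 6 = 15 ≤ 16, expected clicks 12 + 12 = 24.
Best is slot 8, slot 3, and slot 4 with total expected clicks 25.

25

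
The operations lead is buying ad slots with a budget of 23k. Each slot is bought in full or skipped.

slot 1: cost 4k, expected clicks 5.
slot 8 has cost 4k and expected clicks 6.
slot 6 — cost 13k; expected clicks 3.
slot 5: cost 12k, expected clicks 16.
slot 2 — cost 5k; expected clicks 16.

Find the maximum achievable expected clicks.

Treat it as a binary knapsack problem.
Allowing fractional choices, the relaxed optimum would be about 40.5, but ad slots are indivisible.
slot 8 + slot 5 + slot 2: cost 4 + 12 + 5 = 21 ≤ 23, expected clicks 6 + 16 + 16 = 38.
slot 1 + slot 5 + slot 2: cost 4 + 12 + 5 = 21 ≤ 23, expected clicks 5 + 16 + 16 = 37.
Best is slot 8, slot 5, and slot 2 with total expected clicks 38.

38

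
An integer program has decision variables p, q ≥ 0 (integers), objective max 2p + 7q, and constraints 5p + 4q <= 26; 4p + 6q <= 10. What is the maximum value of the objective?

9

Relaxing integrality, the LP optimum is 11.67 at (p,q) = (0, 1.67), which is not an integer point.
(p,q)=(1,1): 5·1+4·1=9≤26, 4·1+6·1=10≤10, objective 9.
(p,q)=(0,1): 5·0+4·1=4≤26, 4·0+6·1=6≤10, objective 7.
(p,q)=(2,0): 5·2+4·0=10≤26, 4·2+6·0=8≤10, objective 4.
The best lattice point is (1,1), giving 9.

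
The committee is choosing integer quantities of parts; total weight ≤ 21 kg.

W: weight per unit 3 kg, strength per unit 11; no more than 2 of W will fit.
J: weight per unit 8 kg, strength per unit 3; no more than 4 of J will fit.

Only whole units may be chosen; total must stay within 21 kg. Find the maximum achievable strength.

This is a bounded integer knapsack.
2×W and 1×J: weight 14 ≤ 21, strength 2·11 + 1·3 = 25.
2×W: weight 6 ≤ 21, strength 2·11 = 22.
Best is 25.

25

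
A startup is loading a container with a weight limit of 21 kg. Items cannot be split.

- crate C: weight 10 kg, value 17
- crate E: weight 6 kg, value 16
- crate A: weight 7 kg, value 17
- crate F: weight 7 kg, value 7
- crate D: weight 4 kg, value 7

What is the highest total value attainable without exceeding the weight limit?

crate E + crate A + crate D: weight 6 + 7 + 4 = 17 ≤ 21, value 16 + 17 + 7 = 40.
crate C + crate A + crate D: weight 10 + 7 + 4 = 21 ≤ 21, value 17 + 17 + 7 = 41.
Best is crate C, crate A, and crate D with total value 41.

41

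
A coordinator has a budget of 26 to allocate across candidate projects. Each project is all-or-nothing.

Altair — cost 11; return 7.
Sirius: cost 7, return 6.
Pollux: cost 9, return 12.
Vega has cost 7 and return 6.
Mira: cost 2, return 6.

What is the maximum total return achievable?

30

Allowing fractional choices, the relaxed optimum would be about 30.6, but projects are indivisible.
Sirius + Pollux + Vega + Mira: cost 7 + 9 + 7 + 2 = 25 ≤ 26, return 6 + 12 + 6 + 6 = 30.
Altair + Pollux + Mira: cost 11 + 9 + 2 = 22 ≤ 26, return 7 + 12 + 6 = 25.
Best is Sirius, Pollux, Vega, and Mira with total return 30.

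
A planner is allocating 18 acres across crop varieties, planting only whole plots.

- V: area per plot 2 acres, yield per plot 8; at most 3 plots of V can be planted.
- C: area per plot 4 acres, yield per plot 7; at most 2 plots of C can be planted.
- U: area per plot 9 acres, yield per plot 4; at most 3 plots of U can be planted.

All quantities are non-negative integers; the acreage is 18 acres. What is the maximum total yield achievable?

Take 3×V and 2×C: area 14 ≤ 18, yield 3·8 + 2·7 = 38.
V has the best ratio (8/2) and is taken to its limit of 3; remaining capacity is filled optimally with the others.

38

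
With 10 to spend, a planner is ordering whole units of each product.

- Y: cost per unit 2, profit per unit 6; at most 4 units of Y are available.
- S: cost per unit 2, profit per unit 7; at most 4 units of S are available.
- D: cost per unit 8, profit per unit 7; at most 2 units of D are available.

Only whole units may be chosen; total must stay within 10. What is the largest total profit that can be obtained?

This is a bounded integer knapsack.
S has the best ratio (7/2); taking only S gives at most 4×7 = 28 (stopped by the supply cap of 4).
Mixing does better — 1×Y and 4×S: cost 10 ≤ 10, profit 1·6 + 4·7 = 34.

34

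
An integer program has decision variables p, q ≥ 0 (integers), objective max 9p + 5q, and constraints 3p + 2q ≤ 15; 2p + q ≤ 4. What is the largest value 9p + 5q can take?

(p,q)=(0,4): 3·0+2·4=8≤15, 2·0+1·4=4≤4, objective 20.
(p,q)=(0,3): 3·0+2·3=6≤15, 2·0+1·3=3≤4, objective 15.
Maximum is 20 at (p,q)=(0,4).

20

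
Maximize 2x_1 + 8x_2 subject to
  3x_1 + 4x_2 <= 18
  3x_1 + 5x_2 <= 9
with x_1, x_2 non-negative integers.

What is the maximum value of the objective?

10

(x_1,x_2)=(1,1) is feasible, giving 10.
(x_1,x_2)=(0,1) is feasible, giving 8.
(x_1,x_2)=(2,0) is feasible, giving 4.
Maximum is 10 at (x_1,x_2)=(1,1).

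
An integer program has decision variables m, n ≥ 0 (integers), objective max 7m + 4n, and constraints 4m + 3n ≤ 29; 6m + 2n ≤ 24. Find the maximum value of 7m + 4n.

39

(m,n)=(1,8): 4·1+3·8=28≤29, 6·1+2·8=22≤24, objective 39.
(m,n)=(2,6): 4·2+3·6=26≤29, 6·2+2·6=24≤24, objective 38.
(m,n)=(0,9): 4·0+3·9=27≤29, 6·0+2·9=18≤24, objective 36.
Maximum is 39 at (m,n)=(1,8).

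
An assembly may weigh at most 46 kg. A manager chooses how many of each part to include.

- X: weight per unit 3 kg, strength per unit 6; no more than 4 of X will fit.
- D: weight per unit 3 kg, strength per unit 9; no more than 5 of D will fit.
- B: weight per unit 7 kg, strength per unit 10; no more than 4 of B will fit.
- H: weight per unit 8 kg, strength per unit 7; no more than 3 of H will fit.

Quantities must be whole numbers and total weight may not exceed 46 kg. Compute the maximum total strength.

Take 3×X, 5×D, and 3×B: weight 45 ≤ 46, strength 3·6 + 5·9 + 3·10 = 93.
D has the best ratio (9/3) and is taken to its limit of 5; remaining capacity is filled optimally with the others.

93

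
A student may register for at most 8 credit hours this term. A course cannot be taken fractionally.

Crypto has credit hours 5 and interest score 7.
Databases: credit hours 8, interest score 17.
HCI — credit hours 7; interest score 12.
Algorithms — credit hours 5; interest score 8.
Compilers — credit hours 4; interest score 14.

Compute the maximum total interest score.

Databases: credit hours 8 ≤ 8, interest score 17.
Compilers: credit hours 4 ≤ 8, interest score 14.
Best is Databases with total interest score 17.

17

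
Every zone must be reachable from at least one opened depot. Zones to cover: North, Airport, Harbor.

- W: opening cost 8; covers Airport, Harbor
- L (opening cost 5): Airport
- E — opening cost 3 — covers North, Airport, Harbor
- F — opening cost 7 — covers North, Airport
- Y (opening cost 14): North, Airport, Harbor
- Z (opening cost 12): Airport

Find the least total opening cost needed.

E alone covers North, Airport, Harbor — every zone.
Total opening cost: 3.

3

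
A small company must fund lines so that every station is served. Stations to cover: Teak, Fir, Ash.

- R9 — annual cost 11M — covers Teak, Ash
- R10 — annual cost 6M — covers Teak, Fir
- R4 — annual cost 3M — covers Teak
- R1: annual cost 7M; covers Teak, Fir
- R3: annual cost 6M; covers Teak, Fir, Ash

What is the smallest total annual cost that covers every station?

R3 alone covers Teak, Fir, Ash — every station.
Total annual cost: 6.

6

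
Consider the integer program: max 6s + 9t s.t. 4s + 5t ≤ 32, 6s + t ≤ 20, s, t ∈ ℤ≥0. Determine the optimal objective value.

54

Relaxing integrality, the LP optimum is 57.60 at (s,t) = (0, 6.4), which is not an integer point.
(s,t)=(0,6): 4·0+5·6=30≤32, 6·0+1·6=6≤20, objective 54.
(s,t)=(1,5): 4·1+5·5=29≤32, 6·1+1·5=11≤20, objective 51.
(s,t)=(0,5): 4·0+5·5=25≤32, 6·0+1·5=5≤20, objective 45.
Maximum is 54 at (s,t)=(0,6).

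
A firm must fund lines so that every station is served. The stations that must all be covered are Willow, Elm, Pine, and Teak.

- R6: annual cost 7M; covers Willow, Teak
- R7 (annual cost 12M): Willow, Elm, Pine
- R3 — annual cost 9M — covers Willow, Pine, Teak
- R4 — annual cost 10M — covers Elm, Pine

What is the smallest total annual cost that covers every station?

17

The greedy cost-per-new-station heuristic would pick R3 and R4 for 19, but a cheaper cover exists.
Choose R6 and R4: together they cover Willow, Elm, Pine, Teak — every station.
Total annual cost: 7 + 10 = 17.
No cover costs less than 17.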